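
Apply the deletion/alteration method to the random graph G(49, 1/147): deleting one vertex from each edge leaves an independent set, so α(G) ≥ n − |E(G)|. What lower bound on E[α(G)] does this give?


E[|E(G)|] = C(49, 2)·p = 1176 · (1/147) = 8.
E[α(G)] ≥ n − E[|E(G)|] = 49 − 8 = 41.
Numerically: ≈ 41.00000.
(This is only a lower bound; the true E[α(G)] may be larger.)

E[α(G)] ≥ 41 ≈ 41.00000.


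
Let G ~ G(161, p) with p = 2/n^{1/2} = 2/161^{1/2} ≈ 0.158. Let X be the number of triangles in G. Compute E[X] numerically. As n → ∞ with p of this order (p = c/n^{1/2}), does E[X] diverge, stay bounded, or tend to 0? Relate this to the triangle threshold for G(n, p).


Number of potential triangles: C(161, 3) = 682640.
Each occurs with probability p³ ≈ (0.158)³ ≈ 3.91608e-03.
By linearity: E[X] = C(161, 3)·p³ ≈ 682640 · 3.91608e-03 ≈ 2673.270.
Since α = 1/2 < 1, p = c/n^{1/2} ≫ 1/n is above the triangle threshold p ~ 1/n. Asymptotically E[X] ~ (c³/6)·n^{3(1−α)} = (2³/6)·n^{1.5} → ∞; triangles are abundant w.h.p.

E[X] ≈ 2673.270; in regime p = Θ(1/n^{1/2}) E[X] diverges (above the triangle threshold p ~ 1/n).


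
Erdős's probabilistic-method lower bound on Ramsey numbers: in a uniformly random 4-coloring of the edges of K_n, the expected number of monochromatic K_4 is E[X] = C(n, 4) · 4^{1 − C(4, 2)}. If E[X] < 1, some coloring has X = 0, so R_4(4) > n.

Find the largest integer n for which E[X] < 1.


We need C(n, 4) · 4^{1 − 6} < 1, i.e. C(n, 4) < 4^{6 − 1} = 1024.
Check values of n near the boundary:
  n = 11: C(11, 4) = 330; 330 < 1024? YES
  n = 12: C(12, 4) = 495; 495 < 1024? YES
  n = 13: C(13, 4) = 715; 715 < 1024? YES
  n = 14: C(14, 4) = 1001; 1001 < 1024? YES
  n = 15: C(15, 4) = 1365; 1365 < 1024? NO
The largest n with C(n, 4) < 1024 is n = 14 (where E[X] = 1001/1024 ≈ 0.97754). Hence R_4(4) > 14, i.e. R_4(4) ≥ 15.

Largest n = 14; hence R_4(4) > 14.


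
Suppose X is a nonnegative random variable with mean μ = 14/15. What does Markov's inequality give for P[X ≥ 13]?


μ = E[X] = 14/15, a = 13.
Markov: P[X ≥ 13] ≤ μ/a = (14/15)/13 = 14/195.
Numerically: ≈ 0.07179.
(Since a = 13 > μ = 0.93333, the bound 14/195 is < 1 and informative.)

P[X ≥ 13] ≤ 14/195 ≈ 0.07179.


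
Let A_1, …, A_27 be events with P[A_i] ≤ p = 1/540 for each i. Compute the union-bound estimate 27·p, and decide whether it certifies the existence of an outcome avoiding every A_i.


Union bound: P[∪_{i=1}^{27} A_i] ≤ Σ_i P[A_i] ≤ 27·p = 27·(1/540) = 1/20.
Numerically: 1/20 ≈ 0.05000.
Is 1/20 < 1? YES.
Since P[∪ A_i] ≤ 1/20 < 1, the complement has P[∩ A_i^c] ≥ 1 − 1/20 = 19/20 > 0, so some outcome avoids every A_i.

27·p = 1/20 ≈ 0.05000; existence CERTIFIED by the union bound.


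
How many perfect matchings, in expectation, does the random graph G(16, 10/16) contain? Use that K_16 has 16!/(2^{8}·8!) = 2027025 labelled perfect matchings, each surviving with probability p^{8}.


K_16 has 16!/(2^{8}·8!) = 2027025 labelled perfect matchings.
For each such perfect matching H, let X_H = 1 if all 8 edges of H are present in G. Then P[X_H = 1] = p^{8} = (5/8)^{8} = 390625/16777216.
Summing the indicators: E[X] = Σ_H E[X_H] = 2027025 · p^{8} = 2027025 · 390625/16777216 = 791806640625/16777216.
Numerically: E[X] ≈ 4.72e+04.

E[X] = 2027025 · (5/8)^{8} = 791806640625/16777216 ≈ 4.72e+04.


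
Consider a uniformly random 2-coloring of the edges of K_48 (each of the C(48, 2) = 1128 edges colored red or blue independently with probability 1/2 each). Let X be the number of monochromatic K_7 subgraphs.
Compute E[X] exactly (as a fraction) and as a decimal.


Let X = Σ_S X_S over the C(48, 7) = 73629072 subsets S of size 7, where X_S = 1 if the K_7 on S is monochromatic.
For a fixed S, the K_7 on S has C(7, 2) = 21 edges. P[all 21 edges red] = (1/2)^21, and likewise for blue, so P[monochromatic] = 2·(1/2)^21 = 2^{1 − 21} = 1/1048576.
By linearity of expectation: E[X] = C(48, 7) · 2^{1 − 21} = 73629072 · 1/1048576 = 4601817/65536.
Numerically: E[X] ≈ 70.218.

E[X] = C(48,7)·2^(1−C(7,2)) = 4601817/65536 ≈ 70.218.


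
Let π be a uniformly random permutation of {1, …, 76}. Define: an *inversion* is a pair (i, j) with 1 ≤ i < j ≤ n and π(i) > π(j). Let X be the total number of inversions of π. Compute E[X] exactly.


Write X = Σ X_I over the C(76, 2) = 2850 pairs i < j, with X_I the indicator of one inversion.
There are 2850 indicators.
For each fixed pair i < j, the values π(i) and π(j) are two distinct elements of {1, …, 76} in uniformly random order; by symmetry P[π(i) > π(j)] = 1/2.
By linearity: E[X] = 2850 · (1/2) = C(76, 2) · (1/2) = 2850/2 = 1425 ≈ 1425.000.

E[X] = 1425 = 1425.000.


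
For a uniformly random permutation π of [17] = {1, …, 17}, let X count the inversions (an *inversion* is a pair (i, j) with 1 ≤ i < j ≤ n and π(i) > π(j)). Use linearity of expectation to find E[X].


Write X = Σ X_I over the C(17, 2) = 136 pairs i < j, with X_I the indicator of one inversion.
There are 136 indicators.
For each fixed pair i < j, the values π(i) and π(j) are two distinct elements of {1, …, 17} in uniformly random order; by symmetry P[π(i) > π(j)] = 1/2.
By linearity: E[X] = 136 · (1/2) = C(17, 2) · (1/2) = 136/2 = 68 ≈ 68.000000.

E[X] = 68 = 68.000000.


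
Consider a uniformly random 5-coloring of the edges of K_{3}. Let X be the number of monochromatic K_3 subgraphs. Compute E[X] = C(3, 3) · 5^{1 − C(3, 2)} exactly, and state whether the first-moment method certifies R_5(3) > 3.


E[X] = C(3, 3) · 5^{1 − 3} = 1 · 5^{−2} = 1/25.
As a reduced fraction: E[X] = 1/25 ≈ 0.040.
Is E[X] < 1? YES.
Since E[X] < 1, there exists a 5-coloring of K_{3} with no monochromatic K_3; hence R_5(3) > 3.

E[X] = 1/25 ≈ 0.040; E[X] < 1, so R_5(3) > 3.


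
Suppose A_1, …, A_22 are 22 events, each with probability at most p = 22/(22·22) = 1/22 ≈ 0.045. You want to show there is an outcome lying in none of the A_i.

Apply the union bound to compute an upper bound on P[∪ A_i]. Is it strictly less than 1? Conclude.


Union bound: P[∪_{i=1}^{22} A_i] ≤ Σ_i P[A_i] ≤ 22·p = 22·(1/22) = 1.
Numerically: 1 ≈ 1.000.
Is 1 < 1? NO.
Since the bound 1 is ≥ 1, the union bound is uninformative here; it does NOT by itself certify existence.

22·p = 1 ≈ 1.000; existence NOT certified by the union bound.


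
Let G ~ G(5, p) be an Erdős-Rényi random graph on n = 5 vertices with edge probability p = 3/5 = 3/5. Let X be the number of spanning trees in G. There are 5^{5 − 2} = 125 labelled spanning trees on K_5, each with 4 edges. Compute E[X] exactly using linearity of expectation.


K_5 has 5^{5 − 2} = 125 labelled spanning trees.
For each such spanning tree H, let X_H = 1 if all 4 edges of H are present in G. Then P[X_H = 1] = p^{4} = (3/5)^{4} = 81/625.
Summing the indicators: E[X] = Σ_H E[X_H] = 125 · p^{4} = 125 · 81/625 = 81/5.
Numerically: E[X] ≈ 16.2.

E[X] = 125 · (3/5)^{4} = 81/5 ≈ 16.2.


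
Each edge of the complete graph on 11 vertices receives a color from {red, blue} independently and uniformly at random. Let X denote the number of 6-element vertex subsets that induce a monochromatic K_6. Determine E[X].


Let X = Σ_S X_S over the C(11, 6) = 462 subsets S of size 6, where X_S = 1 if the K_6 on S is monochromatic.
For a fixed S, the K_6 on S has C(6, 2) = 15 edges. P[all 15 edges red] = (1/2)^15, and likewise for blue, so P[monochromatic] = 2·(1/2)^15 = 2^{1 − 15} = 1/16384.
Summing: E[X] = C(11, 6) · 2^{1 − 15} = 462 · 1/16384 = 231/8192.
Numerically: E[X] ≈ 0.0282.

E[X] = C(11,6)·2^(1−C(6,2)) = 231/8192 ≈ 0.0282.


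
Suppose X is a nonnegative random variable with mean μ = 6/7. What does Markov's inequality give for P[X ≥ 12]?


μ = E[X] = 6/7, a = 12.
Markov: P[X ≥ 12] ≤ μ/a = (6/7)/12 = 1/14.
Numerically: ≈ 0.0714.
(Since a = 12 > μ = 0.8571, the bound 1/14 is < 1 and informative.)

P[X ≥ 12] ≤ 1/14 ≈ 0.0714.


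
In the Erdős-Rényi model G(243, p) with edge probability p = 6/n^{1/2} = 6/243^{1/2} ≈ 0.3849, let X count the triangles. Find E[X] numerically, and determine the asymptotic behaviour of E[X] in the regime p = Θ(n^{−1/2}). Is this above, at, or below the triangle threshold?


Number of potential triangles: C(243, 3) = 2362041.
Each occurs with probability p³ ≈ (0.3849)³ ≈ 5.7022249e-02.
By linearity: E[X] = C(243, 3)·p³ ≈ 2362041 · 5.7022249e-02 ≈ 134688.88960.
Since α = 1/2 < 1, p = c/n^{1/2} ≫ 1/n is above the triangle threshold p ~ 1/n. Asymptotically E[X] ~ (c³/6)·n^{3(1−α)} = (6³/6)·n^{1.5} → ∞; triangles are abundant w.h.p.

E[X] ≈ 134688.88960; in regime p = Θ(1/n^{1/2}) E[X] diverges (above the triangle threshold p ~ 1/n).


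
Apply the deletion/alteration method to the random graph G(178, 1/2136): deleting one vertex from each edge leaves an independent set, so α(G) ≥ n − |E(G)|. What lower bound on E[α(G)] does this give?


E[|E(G)|] = C(178, 2)·p = 15753 · (1/2136) = 59/8.
E[α(G)] ≥ n − E[|E(G)|] = 178 − 59/8 = 1365/8.
Numerically: ≈ 170.625000.
(This is only a lower bound; the true E[α(G)] may be larger.)

E[α(G)] ≥ 1365/8 ≈ 170.625000.


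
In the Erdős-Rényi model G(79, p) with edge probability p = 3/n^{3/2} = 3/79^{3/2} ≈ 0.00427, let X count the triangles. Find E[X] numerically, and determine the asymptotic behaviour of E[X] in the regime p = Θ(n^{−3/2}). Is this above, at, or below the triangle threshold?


Number of potential triangles: C(79, 3) = 79079.
Each occurs with probability p³ ≈ (0.00427)³ ≈ 7.79905e-08.
By linearity: E[X] = C(79, 3)·p³ ≈ 79079 · 7.79905e-08 ≈ 0.006.
Since α = 3/2 > 1, p = c/n^{3/2} = o(1/n) is below the triangle threshold p ~ 1/n. Asymptotically E[X] ~ (c³/6)·n^{3(1−α)} = (3³/6)·n^{-1.5} → 0, so by Markov's inequality G has no triangles w.h.p.

E[X] ≈ 0.006; in regime p = Θ(1/n^{3/2}) E[X] tends to 0 (below the triangle threshold p ~ 1/n).


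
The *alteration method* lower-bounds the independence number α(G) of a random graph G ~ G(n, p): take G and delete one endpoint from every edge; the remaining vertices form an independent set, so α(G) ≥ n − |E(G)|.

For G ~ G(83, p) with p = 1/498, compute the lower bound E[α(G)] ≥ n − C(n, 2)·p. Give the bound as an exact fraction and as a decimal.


E[|E(G)|] = C(83, 2)·p = 3403 · (1/498) = 41/6.
E[α(G)] ≥ n − E[|E(G)|] = 83 − 41/6 = 457/6.
Numerically: ≈ 76.16667.
(This is only a lower bound; the true E[α(G)] may be larger.)

E[α(G)] ≥ 457/6 ≈ 76.16667.


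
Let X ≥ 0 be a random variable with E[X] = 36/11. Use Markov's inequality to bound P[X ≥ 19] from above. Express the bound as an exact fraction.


μ = E[X] = 36/11, a = 19.
Markov: P[X ≥ 19] ≤ μ/a = (36/11)/19 = 36/209.
Numerically: ≈ 0.17225.
(Since a = 19 > μ = 3.27273, the bound 36/209 is < 1 and informative.)

P[X ≥ 19] ≤ 36/209 ≈ 0.17225.


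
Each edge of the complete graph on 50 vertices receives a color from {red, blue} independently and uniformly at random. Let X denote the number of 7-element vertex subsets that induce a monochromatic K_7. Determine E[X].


Let X = Σ_S X_S over the C(50, 7) = 99884400 subsets S of size 7, where X_S = 1 if the K_7 on S is monochromatic.
For a fixed S, the K_7 on S has C(7, 2) = 21 edges. P[all 21 edges red] = (1/2)^21, and likewise for blue, so P[monochromatic] = 2·(1/2)^21 = 2^{1 − 21} = 1/1048576.
By linearity of expectation: E[X] = C(50, 7) · 2^{1 − 21} = 99884400 · 1/1048576 = 6242775/65536.
Numerically: E[X] ≈ 95.257187.

E[X] = C(50,7)·2^(1−C(7,2)) = 6242775/65536 ≈ 95.257187.


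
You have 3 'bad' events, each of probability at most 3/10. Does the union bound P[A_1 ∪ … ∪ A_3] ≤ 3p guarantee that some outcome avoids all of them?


Union bound: P[∪_{i=1}^{3} A_i] ≤ Σ_i P[A_i] ≤ 3·p = 3·(3/10) = 9/10.
Numerically: 9/10 ≈ 0.9000.
Is 9/10 < 1? YES.
Since P[∪ A_i] ≤ 9/10 < 1, the complement has P[∩ A_i^c] ≥ 1 − 9/10 = 1/10 > 0, so some outcome avoids every A_i.

3·p = 9/10 ≈ 0.9000; existence CERTIFIED by the union bound.


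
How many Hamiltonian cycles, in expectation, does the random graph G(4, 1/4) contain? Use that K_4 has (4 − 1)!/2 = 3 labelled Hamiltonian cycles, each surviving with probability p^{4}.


K_4 has (4 − 1)!/2 = 3 labelled Hamiltonian cycles.
For each such Hamiltonian cycle H, let X_H = 1 if all 4 edges of H are present in G. Then P[X_H = 1] = p^{4} = (1/4)^{4} = 1/256.
Summing the indicators: E[X] = Σ_H E[X_H] = 3 · p^{4} = 3 · 1/256 = 3/256.
Numerically: E[X] ≈ 0.011719.

E[X] = 3 · (1/4)^{4} = 3/256 ≈ 0.011719.


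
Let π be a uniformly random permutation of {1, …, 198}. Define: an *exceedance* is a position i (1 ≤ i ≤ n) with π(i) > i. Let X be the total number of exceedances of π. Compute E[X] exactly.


Write X = Σ_{i=1}^{198} X_i, where X_i = 1_{π(i) > i}.
For each fixed i, π(i) is uniform over {1, …, 198} (marginal of a uniform permutation), so P[π(i) > i] = (n − i)/n. Summing: Σ_{i=1}^{198} (n − i)/n = (0 + 1 + … + 197)/198 = 198(198 − 1)/(2·198) = (198 − 1)/2.
Hence E[X] = Σ_{i=1}^{198} (198 − i)/198 = 197/2 ≈ 98.500.

E[X] = 197/2 = 98.500.


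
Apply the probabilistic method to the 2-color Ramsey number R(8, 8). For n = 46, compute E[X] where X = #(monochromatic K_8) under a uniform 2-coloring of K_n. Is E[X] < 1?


E[X] = C(46, 8) · 2^{1 − 28} = 260932815 · 2^{−27} = 260932815/134217728.
As a reduced fraction: E[X] = 260932815/134217728 ≈ 1.94410.
Is E[X] < 1? NO.
Since E[X] ≥ 1, the first-moment bound is inconclusive at n = 46; it does NOT by itself certify R(8, 8) > 46.

E[X] = 260932815/134217728 ≈ 1.94410; E[X] ≥ 1; first-moment method inconclusive here.


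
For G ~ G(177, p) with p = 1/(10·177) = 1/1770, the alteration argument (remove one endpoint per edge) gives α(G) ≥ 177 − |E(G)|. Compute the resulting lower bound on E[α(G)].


E[|E(G)|] = C(177, 2)·p = 15576 · (1/1770) = 44/5.
E[α(G)] ≥ n − E[|E(G)|] = 177 − 44/5 = 841/5.
Numerically: ≈ 168.20000.
(This is only a lower bound; the true E[α(G)] may be larger.)

E[α(G)] ≥ 841/5 ≈ 168.20000.


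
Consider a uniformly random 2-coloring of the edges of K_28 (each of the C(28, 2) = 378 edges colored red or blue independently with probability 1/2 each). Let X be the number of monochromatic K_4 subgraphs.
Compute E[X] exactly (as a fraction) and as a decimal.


Let X = Σ_S X_S over the C(28, 4) = 20475 subsets S of size 4, where X_S = 1 if the K_4 on S is monochromatic.
For a fixed S, the K_4 on S has C(4, 2) = 6 edges. P[all 6 edges red] = (1/2)^6, and likewise for blue, so P[monochromatic] = 2·(1/2)^6 = 2^{1 − 6} = 1/32.
Summing: E[X] = C(28, 4) · 2^{1 − 6} = 20475 · 1/32 = 20475/32.
Numerically: E[X] ≈ 639.84375.

E[X] = C(28,4)·2^(1−C(4,2)) = 20475/32 ≈ 639.84375.


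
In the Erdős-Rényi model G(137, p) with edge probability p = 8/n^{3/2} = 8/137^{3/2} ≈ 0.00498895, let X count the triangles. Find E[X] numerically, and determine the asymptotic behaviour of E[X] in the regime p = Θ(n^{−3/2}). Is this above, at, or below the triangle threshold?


Number of potential triangles: C(137, 3) = 419220.
Each occurs with probability p³ ≈ (0.00498895)³ ≈ 1.24173067e-07.
By linearity: E[X] = C(137, 3)·p³ ≈ 419220 · 1.24173067e-07 ≈ 0.052056.
Since α = 3/2 > 1, p = c/n^{3/2} = o(1/n) is below the triangle threshold p ~ 1/n. Asymptotically E[X] ~ (c³/6)·n^{3(1−α)} = (8³/6)·n^{-1.5} → 0, so by Markov's inequality G has no triangles w.h.p.

E[X] ≈ 0.052056; in regime p = Θ(1/n^{3/2}) E[X] tends to 0 (below the triangle threshold p ~ 1/n).


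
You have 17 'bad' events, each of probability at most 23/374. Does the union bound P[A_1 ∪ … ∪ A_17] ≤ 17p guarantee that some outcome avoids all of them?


Union bound: P[∪_{i=1}^{17} A_i] ≤ Σ_i P[A_i] ≤ 17·p = 17·(23/374) = 23/22.
Numerically: 23/22 ≈ 1.0455.
Is 23/22 < 1? NO.
Since the bound 23/22 is ≥ 1, the union bound is uninformative here; it does NOT by itself certify existence.

17·p = 23/22 ≈ 1.0455; existence NOT certified by the union bound.


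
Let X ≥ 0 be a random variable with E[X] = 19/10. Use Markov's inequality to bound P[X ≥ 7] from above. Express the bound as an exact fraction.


μ = E[X] = 19/10, a = 7.
Markov: P[X ≥ 7] ≤ μ/a = (19/10)/7 = 19/70.
Numerically: ≈ 0.27143.
(Since a = 7 > μ = 1.90000, the bound 19/70 is < 1 and informative.)

P[X ≥ 7] ≤ 19/70 ≈ 0.27143.


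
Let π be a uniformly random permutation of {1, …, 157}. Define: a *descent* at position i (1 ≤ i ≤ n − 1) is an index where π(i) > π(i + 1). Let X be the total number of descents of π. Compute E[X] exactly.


Write X = Σ X_I over i = 1, …, 156, with X_I the indicator of one descent.
There are 156 indicators.
For each fixed i, the pair (π(i), π(i+1)) is a uniformly random ordered pair of distinct values from {1, …, 157}; by symmetry P[π(i) > π(i+1)] = 1/2.
By linearity: E[X] = 156 · (1/2) = (157 − 1) · (1/2) = 78 ≈ 78.00000.

E[X] = 78 = 78.00000.


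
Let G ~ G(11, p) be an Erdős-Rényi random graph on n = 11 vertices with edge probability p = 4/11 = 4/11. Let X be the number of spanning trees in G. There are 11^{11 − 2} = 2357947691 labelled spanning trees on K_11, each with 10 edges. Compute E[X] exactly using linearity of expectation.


K_11 has 11^{11 − 2} = 2357947691 labelled spanning trees.
For each such spanning tree H, let X_H = 1 if all 10 edges of H are present in G. Then P[X_H = 1] = p^{10} = (4/11)^{10} = 1048576/25937424601.
By linearity: E[X] = Σ_H E[X_H] = 2357947691 · p^{10} = 2357947691 · 1048576/25937424601 = 1048576/11.
Numerically: E[X] ≈ 9.53e+04.

E[X] = 2357947691 · (4/11)^{10} = 1048576/11 ≈ 9.53e+04.


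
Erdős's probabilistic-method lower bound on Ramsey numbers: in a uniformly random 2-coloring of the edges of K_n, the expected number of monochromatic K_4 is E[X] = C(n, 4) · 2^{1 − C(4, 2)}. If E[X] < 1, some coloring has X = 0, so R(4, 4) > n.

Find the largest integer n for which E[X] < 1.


We need C(n, 4) · 2^{1 − 6} < 1, i.e. C(n, 4) < 2^{6 − 1} = 32.
Check values of n near the boundary:
  n = 4: C(4, 4) = 1; 1 < 32? YES
  n = 5: C(5, 4) = 5; 5 < 32? YES
  n = 6: C(6, 4) = 15; 15 < 32? YES
  n = 7: C(7, 4) = 35; 35 < 32? NO
The largest n with C(n, 4) < 32 is n = 6 (where E[X] = 15/32 ≈ 0.468750). Hence R(4, 4) > 6, i.e. R(4, 4) ≥ 7.

Largest n = 6; hence R(4, 4) > 6.


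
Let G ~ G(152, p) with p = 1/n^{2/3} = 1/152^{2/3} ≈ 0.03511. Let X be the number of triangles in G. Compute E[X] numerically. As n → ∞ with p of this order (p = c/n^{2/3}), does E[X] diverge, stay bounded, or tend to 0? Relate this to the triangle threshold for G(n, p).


Number of potential triangles: C(152, 3) = 573800.
Each occurs with probability p³ ≈ (0.03511)³ ≈ 4.328255e-05.
By linearity: E[X] = C(152, 3)·p³ ≈ 573800 · 4.328255e-05 ≈ 24.8355.
Since α = 2/3 < 1, p = c/n^{2/3} ≫ 1/n is above the triangle threshold p ~ 1/n. Asymptotically E[X] ~ (c³/6)·n^{3(1−α)} = (1³/6)·n^{1} → ∞; triangles are abundant w.h.p.

E[X] ≈ 24.8355; in regime p = Θ(1/n^{2/3}) E[X] diverges (above the triangle threshold p ~ 1/n).


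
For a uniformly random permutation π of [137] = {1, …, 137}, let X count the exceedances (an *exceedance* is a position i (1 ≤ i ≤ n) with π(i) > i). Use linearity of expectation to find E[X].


Write X = Σ_{i=1}^{137} X_i, where X_i = 1_{π(i) > i}.
For each fixed i, π(i) is uniform over {1, …, 137} (marginal of a uniform permutation), so P[π(i) > i] = (n − i)/n. Summing: Σ_{i=1}^{137} (n − i)/n = (0 + 1 + … + 136)/137 = 137(137 − 1)/(2·137) = (137 − 1)/2.
Hence E[X] = Σ_{i=1}^{137} (137 − i)/137 = 68 ≈ 68.0000.

E[X] = 68 = 68.0000.


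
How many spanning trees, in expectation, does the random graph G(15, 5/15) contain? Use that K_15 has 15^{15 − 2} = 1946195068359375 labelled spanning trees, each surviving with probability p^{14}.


K_15 has 15^{15 − 2} = 1946195068359375 labelled spanning trees.
For each such spanning tree H, let X_H = 1 if all 14 edges of H are present in G. Then P[X_H = 1] = p^{14} = (1/3)^{14} = 1/4782969.
By linearity: E[X] = Σ_H E[X_H] = 1946195068359375 · p^{14} = 1946195068359375 · 1/4782969 = 1220703125/3.
Numerically: E[X] ≈ 4.069e+08.

E[X] = 1946195068359375 · (1/3)^{14} = 1220703125/3 ≈ 4.069e+08.


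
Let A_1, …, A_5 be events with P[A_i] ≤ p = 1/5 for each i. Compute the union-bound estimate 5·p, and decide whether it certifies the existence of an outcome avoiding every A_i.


Union bound: P[∪_{i=1}^{5} A_i] ≤ Σ_i P[A_i] ≤ 5·p = 5·(1/5) = 1.
Numerically: 1 ≈ 1.00000.
Is 1 < 1? NO.
Since the bound 1 is ≥ 1, the union bound is uninformative here; it does NOT by itself certify existence.

5·p = 1 ≈ 1.00000; existence NOT certified by the union bound.


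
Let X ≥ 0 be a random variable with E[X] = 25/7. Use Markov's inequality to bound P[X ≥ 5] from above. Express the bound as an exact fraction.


μ = E[X] = 25/7, a = 5.
Markov: P[X ≥ 5] ≤ μ/a = (25/7)/5 = 5/7.
Numerically: ≈ 0.71429.
(Since a = 5 > μ = 3.57143, the bound 5/7 is < 1 and informative.)

P[X ≥ 5] ≤ 5/7 ≈ 0.71429.


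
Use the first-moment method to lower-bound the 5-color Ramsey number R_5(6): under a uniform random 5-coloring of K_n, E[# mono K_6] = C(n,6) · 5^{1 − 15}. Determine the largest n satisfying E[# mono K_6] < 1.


We need C(n, 6) · 5^{1 − 15} < 1, i.e. C(n, 6) < 5^{15 − 1} = 6103515625.
Check values of n near the boundary:
  n = 125: C(125, 6) = 4690625500; 4690625500 < 6103515625? YES
  n = 126: C(126, 6) = 4925156775; 4925156775 < 6103515625? YES
  n = 127: C(127, 6) = 5169379425; 5169379425 < 6103515625? YES
  n = 128: C(128, 6) = 5423611200; 5423611200 < 6103515625? YES
  n = 129: C(129, 6) = 5688177600; 5688177600 < 6103515625? YES
  n = 130: C(130, 6) = 5963412000; 5963412000 < 6103515625? YES
  n = 131: C(131, 6) = 6249655776; 6249655776 < 6103515625? NO
  n = 132: C(132, 6) = 6547258432; 6547258432 < 6103515625? NO
The largest n with C(n, 6) < 6103515625 is n = 130 (where E[X] = 47707296/48828125 ≈ 0.977). Hence R_5(6) > 130, i.e. R_5(6) ≥ 131.

Largest n = 130; hence R_5(6) > 130.


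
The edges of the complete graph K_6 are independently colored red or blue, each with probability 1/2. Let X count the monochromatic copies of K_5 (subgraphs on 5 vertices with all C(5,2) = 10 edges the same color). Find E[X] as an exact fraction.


Let X = Σ_S X_S over the C(6, 5) = 6 subsets S of size 5, where X_S = 1 if the K_5 on S is monochromatic.
For a fixed S, the K_5 on S has C(5, 2) = 10 edges. P[all 10 edges red] = (1/2)^10, and likewise for blue, so P[monochromatic] = 2·(1/2)^10 = 2^{1 − 10} = 1/512.
Summing: E[X] = C(6, 5) · 2^{1 − 10} = 6 · 1/512 = 3/256.
Numerically: E[X] ≈ 0.01172.

E[X] = C(6,5)·2^(1−C(5,2)) = 3/256 ≈ 0.01172.


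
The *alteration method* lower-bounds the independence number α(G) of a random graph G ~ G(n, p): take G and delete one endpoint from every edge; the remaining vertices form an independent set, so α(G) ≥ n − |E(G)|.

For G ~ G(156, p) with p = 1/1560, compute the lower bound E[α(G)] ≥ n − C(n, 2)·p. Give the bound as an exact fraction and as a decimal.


E[|E(G)|] = C(156, 2)·p = 12090 · (1/1560) = 31/4.
E[α(G)] ≥ n − E[|E(G)|] = 156 − 31/4 = 593/4.
Numerically: ≈ 148.25000.
(This is only a lower bound; the true E[α(G)] may be larger.)

E[α(G)] ≥ 593/4 ≈ 148.25000.


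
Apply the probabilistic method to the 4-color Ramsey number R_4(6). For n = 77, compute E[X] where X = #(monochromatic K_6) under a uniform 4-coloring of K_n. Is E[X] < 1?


E[X] = C(77, 6) · 4^{1 − 15} = 237093780 · 4^{−14} = 237093780/268435456.
As a reduced fraction: E[X] = 59273445/67108864 ≈ 0.883.
Is E[X] < 1? YES.
Since E[X] < 1, there exists a 4-coloring of K_{77} with no monochromatic K_6; hence R_4(6) > 77.

E[X] = 59273445/67108864 ≈ 0.883; E[X] < 1, so R_4(6) > 77.


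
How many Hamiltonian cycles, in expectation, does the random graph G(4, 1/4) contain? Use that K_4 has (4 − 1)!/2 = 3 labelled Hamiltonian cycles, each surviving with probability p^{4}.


K_4 has (4 − 1)!/2 = 3 labelled Hamiltonian cycles.
For each such Hamiltonian cycle H, let X_H = 1 if all 4 edges of H are present in G. Then P[X_H = 1] = p^{4} = (1/4)^{4} = 1/256.
Summing the indicators: E[X] = Σ_H E[X_H] = 3 · p^{4} = 3 · 1/256 = 3/256.
Numerically: E[X] ≈ 0.0117188.

E[X] = 3 · (1/4)^{4} = 3/256 ≈ 0.0117188.


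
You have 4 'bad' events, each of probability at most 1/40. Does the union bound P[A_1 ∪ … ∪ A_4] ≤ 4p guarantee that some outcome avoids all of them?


Union bound: P[∪_{i=1}^{4} A_i] ≤ Σ_i P[A_i] ≤ 4·p = 4·(1/40) = 1/10.
Numerically: 1/10 ≈ 0.10000.
Is 1/10 < 1? YES.
Since P[∪ A_i] ≤ 1/10 < 1, the complement has P[∩ A_i^c] ≥ 1 − 1/10 = 9/10 > 0, so some outcome avoids every A_i.

4·p = 1/10 ≈ 0.10000; existence CERTIFIED by the union bound.


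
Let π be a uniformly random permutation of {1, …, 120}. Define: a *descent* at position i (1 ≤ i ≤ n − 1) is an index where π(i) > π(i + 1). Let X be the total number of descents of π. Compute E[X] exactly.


Write X = Σ X_I over i = 1, …, 119, with X_I the indicator of one descent.
There are 119 indicators.
For each fixed i, the pair (π(i), π(i+1)) is a uniformly random ordered pair of distinct values from {1, …, 120}; by symmetry P[π(i) > π(i+1)] = 1/2.
By linearity: E[X] = 119 · (1/2) = (120 − 1) · (1/2) = 119/2 ≈ 59.50000.

E[X] = 119/2 = 59.50000.


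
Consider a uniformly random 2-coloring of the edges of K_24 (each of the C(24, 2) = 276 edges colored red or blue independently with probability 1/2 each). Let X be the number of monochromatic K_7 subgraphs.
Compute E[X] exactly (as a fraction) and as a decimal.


Let X = Σ_S X_S over the C(24, 7) = 346104 subsets S of size 7, where X_S = 1 if the K_7 on S is monochromatic.
For a fixed S, the K_7 on S has C(7, 2) = 21 edges. P[all 21 edges red] = (1/2)^21, and likewise for blue, so P[monochromatic] = 2·(1/2)^21 = 2^{1 − 21} = 1/1048576.
Summing: E[X] = C(24, 7) · 2^{1 − 21} = 346104 · 1/1048576 = 43263/131072.
Numerically: E[X] ≈ 0.330.

E[X] = C(24,7)·2^(1−C(7,2)) = 43263/131072 ≈ 0.330.


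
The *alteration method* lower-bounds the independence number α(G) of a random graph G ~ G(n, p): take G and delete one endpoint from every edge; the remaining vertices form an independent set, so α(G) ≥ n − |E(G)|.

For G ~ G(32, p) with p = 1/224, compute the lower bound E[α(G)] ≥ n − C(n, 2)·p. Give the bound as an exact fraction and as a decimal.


E[|E(G)|] = C(32, 2)·p = 496 · (1/224) = 31/14.
E[α(G)] ≥ n − E[|E(G)|] = 32 − 31/14 = 417/14.
Numerically: ≈ 29.7857.
(This is only a lower bound; the true E[α(G)] may be larger.)

E[α(G)] ≥ 417/14 ≈ 29.7857.


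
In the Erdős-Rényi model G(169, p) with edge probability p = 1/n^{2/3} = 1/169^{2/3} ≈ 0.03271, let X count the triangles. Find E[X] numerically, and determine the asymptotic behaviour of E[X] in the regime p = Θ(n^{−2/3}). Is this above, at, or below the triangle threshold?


Number of potential triangles: C(169, 3) = 790244.
Each occurs with probability p³ ≈ (0.03271)³ ≈ 3.501278e-05.
By linearity: E[X] = C(169, 3)·p³ ≈ 790244 · 3.501278e-05 ≈ 27.6686.
Since α = 2/3 < 1, p = c/n^{2/3} ≫ 1/n is above the triangle threshold p ~ 1/n. Asymptotically E[X] ~ (c³/6)·n^{3(1−α)} = (1³/6)·n^{1} → ∞; triangles are abundant w.h.p.

E[X] ≈ 27.6686; in regime p = Θ(1/n^{2/3}) E[X] diverges (above the triangle threshold p ~ 1/n).


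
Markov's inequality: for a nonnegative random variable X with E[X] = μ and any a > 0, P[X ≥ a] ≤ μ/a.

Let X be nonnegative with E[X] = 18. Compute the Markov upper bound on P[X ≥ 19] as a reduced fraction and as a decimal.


μ = E[X] = 18, a = 19.
Markov: P[X ≥ 19] ≤ μ/a = (18)/19 = 18/19.
Numerically: ≈ 0.94737.
(Since a = 19 > μ = 18.00000, the bound 18/19 is < 1 and informative.)

P[X ≥ 19] ≤ 18/19 ≈ 0.94737.


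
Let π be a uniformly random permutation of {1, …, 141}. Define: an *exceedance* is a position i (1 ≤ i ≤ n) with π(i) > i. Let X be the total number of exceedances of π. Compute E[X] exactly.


Write X = Σ_{i=1}^{141} X_i, where X_i = 1_{π(i) > i}.
For each fixed i, π(i) is uniform over {1, …, 141} (marginal of a uniform permutation), so P[π(i) > i] = (n − i)/n. Summing: Σ_{i=1}^{141} (n − i)/n = (0 + 1 + … + 140)/141 = 141(141 − 1)/(2·141) = (141 − 1)/2.
Hence E[X] = Σ_{i=1}^{141} (141 − i)/141 = 70 ≈ 70.000.

E[X] = 70 = 70.000.


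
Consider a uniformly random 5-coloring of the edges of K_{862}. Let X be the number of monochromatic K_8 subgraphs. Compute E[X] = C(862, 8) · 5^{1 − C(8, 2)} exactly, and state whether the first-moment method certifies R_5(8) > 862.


E[X] = C(862, 8) · 5^{1 − 28} = 7317951015318931845 · 5^{−27} = 7317951015318931845/7450580596923828125.
As a reduced fraction: E[X] = 1463590203063786369/1490116119384765625 ≈ 0.982199.
Is E[X] < 1? YES.
Since E[X] < 1, there exists a 5-coloring of K_{862} with no monochromatic K_8; hence R_5(8) > 862.

E[X] = 1463590203063786369/1490116119384765625 ≈ 0.982199; E[X] < 1, so R_5(8) > 862.


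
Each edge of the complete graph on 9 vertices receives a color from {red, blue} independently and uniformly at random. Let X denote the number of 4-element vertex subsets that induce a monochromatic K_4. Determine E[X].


Let X = Σ_S X_S over the C(9, 4) = 126 subsets S of size 4, where X_S = 1 if the K_4 on S is monochromatic.
For a fixed S, the K_4 on S has C(4, 2) = 6 edges. P[all 6 edges red] = (1/2)^6, and likewise for blue, so P[monochromatic] = 2·(1/2)^6 = 2^{1 − 6} = 1/32.
By linearity of expectation: E[X] = C(9, 4) · 2^{1 − 6} = 126 · 1/32 = 63/16.
Numerically: E[X] ≈ 3.93750.

E[X] = C(9,4)·2^(1−C(4,2)) = 63/16 ≈ 3.93750.


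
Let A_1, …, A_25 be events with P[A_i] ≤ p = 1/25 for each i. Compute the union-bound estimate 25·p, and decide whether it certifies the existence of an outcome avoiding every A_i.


Union bound: P[∪_{i=1}^{25} A_i] ≤ Σ_i P[A_i] ≤ 25·p = 25·(1/25) = 1.
Numerically: 1 ≈ 1.00000.
Is 1 < 1? NO.
Since the bound 1 is ≥ 1, the union bound is uninformative here; it does NOT by itself certify existence.

25·p = 1 ≈ 1.00000; existence NOT certified by the union bound.


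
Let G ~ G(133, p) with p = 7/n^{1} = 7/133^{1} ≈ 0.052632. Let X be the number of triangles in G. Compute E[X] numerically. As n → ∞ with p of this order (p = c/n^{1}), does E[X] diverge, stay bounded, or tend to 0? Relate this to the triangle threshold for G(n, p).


Number of potential triangles: C(133, 3) = 383306.
Each occurs with probability p³ ≈ (0.052632)³ ≈ 1.4579385e-04.
By linearity: E[X] = C(133, 3)·p³ ≈ 383306 · 1.4579385e-04 ≈ 55.88366.
Here α = 1, so p = 7/n is exactly at the triangle threshold p ~ 1/n. Asymptotically E[X] → c³/6 = 7³/6 = 343/6 ≈ 57.16667, a bounded constant. In this regime the triangle count is asymptotically Poisson(c³/6).

E[X] ≈ 55.88366; in regime p = Θ(1/n^{1}) E[X] stays bounded (at the triangle threshold p ~ 1/n).


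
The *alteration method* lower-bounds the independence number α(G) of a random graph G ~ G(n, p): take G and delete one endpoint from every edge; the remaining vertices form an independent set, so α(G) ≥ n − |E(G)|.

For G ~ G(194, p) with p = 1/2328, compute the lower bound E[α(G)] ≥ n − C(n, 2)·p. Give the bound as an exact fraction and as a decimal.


E[|E(G)|] = C(194, 2)·p = 18721 · (1/2328) = 193/24.
E[α(G)] ≥ n − E[|E(G)|] = 194 − 193/24 = 4463/24.
Numerically: ≈ 185.958333.
(This is only a lower bound; the true E[α(G)] may be larger.)

E[α(G)] ≥ 4463/24 ≈ 185.958333.


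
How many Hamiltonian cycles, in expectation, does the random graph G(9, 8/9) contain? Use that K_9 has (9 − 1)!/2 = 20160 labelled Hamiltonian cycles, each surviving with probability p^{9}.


K_9 has (9 − 1)!/2 = 20160 labelled Hamiltonian cycles.
For each such Hamiltonian cycle H, let X_H = 1 if all 9 edges of H are present in G. Then P[X_H = 1] = p^{9} = (8/9)^{9} = 134217728/387420489.
By linearity: E[X] = Σ_H E[X_H] = 20160 · p^{9} = 20160 · 134217728/387420489 = 300647710720/43046721.
Numerically: E[X] ≈ 6984.2.

E[X] = 20160 · (8/9)^{9} = 300647710720/43046721 ≈ 6984.2.


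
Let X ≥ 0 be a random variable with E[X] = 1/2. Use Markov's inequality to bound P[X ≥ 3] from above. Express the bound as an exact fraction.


μ = E[X] = 1/2, a = 3.
Markov: P[X ≥ 3] ≤ μ/a = (1/2)/3 = 1/6.
Numerically: ≈ 0.1667.
(Since a = 3 > μ = 0.5000, the bound 1/6 is < 1 and informative.)

P[X ≥ 3] ≤ 1/6 ≈ 0.1667.


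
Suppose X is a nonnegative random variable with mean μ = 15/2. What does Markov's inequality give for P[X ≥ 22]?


μ = E[X] = 15/2, a = 22.
Markov: P[X ≥ 22] ≤ μ/a = (15/2)/22 = 15/44.
Numerically: ≈ 0.34091.
(Since a = 22 > μ = 7.50000, the bound 15/44 is < 1 and informative.)

P[X ≥ 22] ≤ 15/44 ≈ 0.34091.


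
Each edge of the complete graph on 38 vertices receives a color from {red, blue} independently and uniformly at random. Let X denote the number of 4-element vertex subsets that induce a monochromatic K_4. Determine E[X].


Let X = Σ_S X_S over the C(38, 4) = 73815 subsets S of size 4, where X_S = 1 if the K_4 on S is monochromatic.
For a fixed S, the K_4 on S has C(4, 2) = 6 edges. P[all 6 edges red] = (1/2)^6, and likewise for blue, so P[monochromatic] = 2·(1/2)^6 = 2^{1 − 6} = 1/32.
Summing: E[X] = C(38, 4) · 2^{1 − 6} = 73815 · 1/32 = 73815/32.
Numerically: E[X] ≈ 2306.71875.

E[X] = C(38,4)·2^(1−C(4,2)) = 73815/32 ≈ 2306.71875.


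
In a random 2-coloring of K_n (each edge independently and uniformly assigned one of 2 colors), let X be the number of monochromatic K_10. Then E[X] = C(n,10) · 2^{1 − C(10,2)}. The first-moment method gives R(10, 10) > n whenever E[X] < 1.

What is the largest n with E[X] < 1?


We need C(n, 10) · 2^{1 − 45} < 1, i.e. C(n, 10) < 2^{45 − 1} = 17592186044416.
Check values of n near the boundary:
  n = 94: C(94, 10) = 9041256841903; 9041256841903 < 17592186044416? YES
  n = 95: C(95, 10) = 10104934117421; 10104934117421 < 17592186044416? YES
  n = 96: C(96, 10) = 11279926456656; 11279926456656 < 17592186044416? YES
  n = 97: C(97, 10) = 12576469727536; 12576469727536 < 17592186044416? YES
  n = 98: C(98, 10) = 14005614014756; 14005614014756 < 17592186044416? YES
  n = 99: C(99, 10) = 15579278510796; 15579278510796 < 17592186044416? YES
  n = 100: C(100, 10) = 17310309456440; 17310309456440 < 17592186044416? YES
  n = 101: C(101, 10) = 19212541264840; 19212541264840 < 17592186044416? NO
  n = 102: C(102, 10) = 21300860967540; 21300860967540 < 17592186044416? NO
  n = 103: C(103, 10) = 23591276125340; 23591276125340 < 17592186044416? NO
The largest n with C(n, 10) < 17592186044416 is n = 100 (where E[X] = 2163788682055/2199023255552 ≈ 0.9839772). Hence R(10, 10) > 100, i.e. R(10, 10) ≥ 101.

Largest n = 100; hence R(10, 10) > 100.


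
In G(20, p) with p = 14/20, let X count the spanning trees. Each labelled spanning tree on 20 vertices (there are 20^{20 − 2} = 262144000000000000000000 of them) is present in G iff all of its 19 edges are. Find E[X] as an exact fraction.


K_20 has 20^{20 − 2} = 262144000000000000000000 labelled spanning trees.
For each such spanning tree H, let X_H = 1 if all 19 edges of H are present in G. Then P[X_H = 1] = p^{19} = (7/10)^{19} = 11398895185373143/10000000000000000000.
By linearity: E[X] = Σ_H E[X_H] = 262144000000000000000000 · p^{19} = 262144000000000000000000 · 11398895185373143/10000000000000000000 = 1494075989737228599296/5.
Numerically: E[X] ≈ 2.99e+20.

E[X] = 262144000000000000000000 · (7/10)^{19} = 1494075989737228599296/5 ≈ 2.99e+20.


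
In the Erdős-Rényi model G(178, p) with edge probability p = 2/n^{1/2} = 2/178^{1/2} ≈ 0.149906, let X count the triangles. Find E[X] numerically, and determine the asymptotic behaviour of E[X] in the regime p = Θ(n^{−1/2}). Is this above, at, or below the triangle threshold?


Number of potential triangles: C(178, 3) = 924176.
Each occurs with probability p³ ≈ (0.149906)³ ≈ 3.36868175e-03.
By linearity: E[X] = C(178, 3)·p³ ≈ 924176 · 3.36868175e-03 ≈ 3113.254823.
Since α = 1/2 < 1, p = c/n^{1/2} ≫ 1/n is above the triangle threshold p ~ 1/n. Asymptotically E[X] ~ (c³/6)·n^{3(1−α)} = (2³/6)·n^{1.5} → ∞; triangles are abundant w.h.p.

E[X] ≈ 3113.254823; in regime p = Θ(1/n^{1/2}) E[X] diverges (above the triangle threshold p ~ 1/n).


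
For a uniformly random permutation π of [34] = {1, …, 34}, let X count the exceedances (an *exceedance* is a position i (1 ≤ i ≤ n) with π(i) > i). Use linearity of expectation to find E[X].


Write X = Σ_{i=1}^{34} X_i, where X_i = 1_{π(i) > i}.
For each fixed i, π(i) is uniform over {1, …, 34} (marginal of a uniform permutation), so P[π(i) > i] = (n − i)/n. Summing: Σ_{i=1}^{34} (n − i)/n = (0 + 1 + … + 33)/34 = 34(34 − 1)/(2·34) = (34 − 1)/2.
Hence E[X] = Σ_{i=1}^{34} (34 − i)/34 = 33/2 ≈ 16.500000.

E[X] = 33/2 = 16.500000.


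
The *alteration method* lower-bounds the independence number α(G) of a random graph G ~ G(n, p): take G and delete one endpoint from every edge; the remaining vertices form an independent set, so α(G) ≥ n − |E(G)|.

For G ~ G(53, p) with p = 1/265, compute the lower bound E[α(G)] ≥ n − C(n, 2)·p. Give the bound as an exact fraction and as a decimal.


E[|E(G)|] = C(53, 2)·p = 1378 · (1/265) = 26/5.
E[α(G)] ≥ n − E[|E(G)|] = 53 − 26/5 = 239/5.
Numerically: ≈ 47.800.
(This is only a lower bound; the true E[α(G)] may be larger.)

E[α(G)] ≥ 239/5 ≈ 47.800.


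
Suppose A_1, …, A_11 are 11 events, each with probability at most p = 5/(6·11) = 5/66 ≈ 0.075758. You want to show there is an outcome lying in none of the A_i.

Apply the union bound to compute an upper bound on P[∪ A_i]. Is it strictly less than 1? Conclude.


Union bound: P[∪_{i=1}^{11} A_i] ≤ Σ_i P[A_i] ≤ 11·p = 11·(5/66) = 5/6.
Numerically: 5/6 ≈ 0.833333.
Is 5/6 < 1? YES.
Since P[∪ A_i] ≤ 5/6 < 1, the complement has P[∩ A_i^c] ≥ 1 − 5/6 = 1/6 > 0, so some outcome avoids every A_i.

11·p = 5/6 ≈ 0.833333; existence CERTIFIED by the union bound.


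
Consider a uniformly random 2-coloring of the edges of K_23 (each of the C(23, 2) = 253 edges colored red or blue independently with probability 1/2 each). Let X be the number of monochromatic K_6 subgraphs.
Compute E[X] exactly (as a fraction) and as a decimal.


Let X = Σ_S X_S over the C(23, 6) = 100947 subsets S of size 6, where X_S = 1 if the K_6 on S is monochromatic.
For a fixed S, the K_6 on S has C(6, 2) = 15 edges. P[all 15 edges red] = (1/2)^15, and likewise for blue, so P[monochromatic] = 2·(1/2)^15 = 2^{1 − 15} = 1/16384.
By linearity: E[X] = C(23, 6) · 2^{1 − 15} = 100947 · 1/16384 = 100947/16384.
Numerically: E[X] ≈ 6.16132.

E[X] = C(23,6)·2^(1−C(6,2)) = 100947/16384 ≈ 6.16132.


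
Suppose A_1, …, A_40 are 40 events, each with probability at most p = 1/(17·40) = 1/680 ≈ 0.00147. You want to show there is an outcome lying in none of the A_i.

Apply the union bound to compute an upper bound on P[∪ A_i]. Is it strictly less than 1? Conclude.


Union bound: P[∪_{i=1}^{40} A_i] ≤ Σ_i P[A_i] ≤ 40·p = 40·(1/680) = 1/17.
Numerically: 1/17 ≈ 0.05882.
Is 1/17 < 1? YES.
Since P[∪ A_i] ≤ 1/17 < 1, the complement has P[∩ A_i^c] ≥ 1 − 1/17 = 16/17 > 0, so some outcome avoids every A_i.

40·p = 1/17 ≈ 0.05882; existence CERTIFIED by the union bound.
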